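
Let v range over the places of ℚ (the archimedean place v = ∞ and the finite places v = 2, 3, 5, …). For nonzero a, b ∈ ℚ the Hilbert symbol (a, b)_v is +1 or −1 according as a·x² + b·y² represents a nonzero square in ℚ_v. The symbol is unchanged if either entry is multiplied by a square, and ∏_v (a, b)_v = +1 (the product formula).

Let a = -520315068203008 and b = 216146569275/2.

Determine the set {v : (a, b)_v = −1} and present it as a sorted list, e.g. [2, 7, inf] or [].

Mod squares: a ≡ -247, b ≡ 39210262. Check v ∈ {∞, 2, 3, 5, 7, 13, 17, 19, 23, 29}.
v=23: a=23^2·(≡16), b=23^1·(≡22) mod 23; (16|23)=+1, (22|23)=-1; (−1)^{2·1·11}·(+1)^1·(-1)^2 = +1.
v=29: a=29^2·(≡11), b=29^1·(≡21) mod 29; (11|29)=-1, (21|29)=-1; (−1)^{2·1·14}·(-1)^1·(-1)^2 = -1.
v=∞: -247 < 0 and 39210262 > 0  ⇒  (a,b)_∞ = +1.
v=13: a=13^1·(≡5), b=13^1·(≡11) mod 13; (5|13)=-1, (11|13)=-1; (−1)^{1·1·6}·(-1)^1·(-1)^1 = +1.
v=7: a=7^0·(≡6), b=7^3·(≡6) mod 7; (6|7)=-1, (6|7)=-1; (−1)^{0·3·3}·(-1)^3·(-1)^0 = -1.
v=19: a=19^1·(≡6), b=19^1·(≡2) mod 19; (6|19)=+1, (2|19)=-1; (−1)^{1·1·9}·(+1)^1·(-1)^1 = +1.
v=17: a=17^2·(≡15), b=17^1·(≡12) mod 17; (15|17)=+1, (12|17)=-1; (−1)^{2·1·8}·(+1)^1·(-1)^2 = +1.
v=2: v_2(a)=14, v_2(b)=-1; units ≡ 1, 3 (mod 8); ε·ε+αω+βω = 0·1+14·1+-1·0 ≡ 0  ⇒  (a,b)_2 = +1.
v=5: a=5^0·(≡2), b=5^2·(≡3) mod 5; (2|5)=-1, (3|5)=-1; (−1)^{0·2·2}·(-1)^2·(-1)^0 = +1.
v=3: a=3^0·(≡2), b=3^2·(≡1) mod 3; (2|3)=-1, (1|3)=+1; (−1)^{0·2·1}·(-1)^2·(+1)^0 = +1.
(-247, 39210262 / ℚ) ramifies at {7, 29}: a division algebra.

[7, 29]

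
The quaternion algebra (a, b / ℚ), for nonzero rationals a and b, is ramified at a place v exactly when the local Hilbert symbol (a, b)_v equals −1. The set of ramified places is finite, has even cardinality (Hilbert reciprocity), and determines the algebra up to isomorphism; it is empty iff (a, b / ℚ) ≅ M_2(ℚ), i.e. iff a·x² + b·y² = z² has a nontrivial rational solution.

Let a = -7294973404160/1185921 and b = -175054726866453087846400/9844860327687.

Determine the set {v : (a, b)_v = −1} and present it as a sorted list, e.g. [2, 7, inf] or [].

[2, 5, 7, inf]

Mod squares: a ≡ -65, b ≡ -133. Check v ∈ {∞, 2, 3, 5, 7, 11, 13, 19, 29}.
v=11: a=11^-4·(≡5), b=11^-8·(≡6) mod 11; (5|11)=+1, (6|11)=-1; (−1)^{-4·-8·5}·(+1)^-8·(-1)^-4 = +1.
v=7: a=7^0·(≡3), b=7^-1·(≡4) mod 7; (3|7)=-1, (4|7)=+1; (−1)^{0·-1·3}·(-1)^-1·(+1)^0 = -1.
v=∞: -65 < 0 and -133 < 0  ⇒  (a,b)_∞ = -1.
v=5: a=5^1·(≡3), b=5^2·(≡2) mod 5; (3|5)=-1, (2|5)=-1; (−1)^{1·2·2}·(-1)^2·(-1)^1 = -1.
v=13: a=13^1·(≡5), b=13^2·(≡3) mod 13; (5|13)=-1, (3|13)=+1; (−1)^{1·2·6}·(-1)^2·(+1)^1 = +1.
v=2: v_2(a)=10, v_2(b)=16; units ≡ 7, 3 (mod 8); ε·ε+αω+βω = 1·1+10·1+16·0 ≡ 1  ⇒  (a,b)_2 = -1.
v=29: a=29^2·(≡24), b=29^4·(≡3) mod 29; (24|29)=+1, (3|29)=-1; (−1)^{2·4·14}·(+1)^4·(-1)^2 = +1.
v=3: a=3^-4·(≡1), b=3^-8·(≡2) mod 3; (1|3)=+1, (2|3)=-1; (−1)^{-4·-8·1}·(+1)^-8·(-1)^-4 = +1.
v=19: a=19^4·(≡17), b=19^7·(≡2) mod 19; (17|19)=+1, (2|19)=-1; (−1)^{4·7·9}·(+1)^7·(-1)^4 = +1.
Ram(-65, -133) = {2, 5, 7, ∞}; no ℚ_2-point on the conic.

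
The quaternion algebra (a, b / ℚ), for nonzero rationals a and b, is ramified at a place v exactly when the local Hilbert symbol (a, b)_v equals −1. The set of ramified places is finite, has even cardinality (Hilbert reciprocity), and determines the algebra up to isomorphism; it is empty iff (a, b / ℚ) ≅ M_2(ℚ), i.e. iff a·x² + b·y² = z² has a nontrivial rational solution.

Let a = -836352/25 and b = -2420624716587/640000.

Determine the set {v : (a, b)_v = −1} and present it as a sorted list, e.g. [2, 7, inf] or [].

[3, 11, 17, inf]

(a, b) ≡ (-3, -2313003) mod (ℚ^×)²; places V = {2, 3, 5, 7, 11, 17, 19, 31, ∞}.
(a,b)_11: α=2, u≡6; β=3, v≡1 (mod 11); (6|11)=-1, (1|11)=+1; sign (−1)^0·-1^3·+1^2 = -1.
(a,b)_2: α=8, β=-10; u≡5, v≡5 (mod 8); ε(u)ε(v)=0·0, αω(v)=8·1, βω(u)=-10·1; sum ≡ 0  ⇒  +1.
(a,b)_5: α=-2, u≡3; β=-4, v≡2 (mod 5); (3|5)=-1, (2|5)=-1; sign (−1)^0·-1^-4·-1^-2 = +1.
(a,b)_31: α=0, u≡16; β=3, v≡28 (mod 31); (16|31)=+1, (28|31)=+1; sign (−1)^0·+1^3·+1^0 = +1.
(a,b)_19: α=0, u≡11; β=1, v≡10 (mod 19); (11|19)=+1, (10|19)=-1; sign (−1)^0·+1^1·-1^0 = +1.
(a,b)_∞: sgn(-3)=−, sgn(-2313003)=−, so -1.
(a,b)_7: α=0, u≡2; β=1, v≡5 (mod 7); (2|7)=+1, (5|7)=-1; sign (−1)^0·+1^1·-1^0 = +1.
(a,b)_3: α=3, u≡2; β=3, v≡2 (mod 3); (2|3)=-1, (2|3)=-1; sign (−1)^1·-1^3·-1^3 = -1.
(a,b)_17: α=0, u≡6; β=1, v≡13 (mod 17); (6|17)=-1, (13|17)=+1; sign (−1)^0·-1^1·+1^0 = -1.
(-3, -2313003 / ℚ) ramifies at {3, 11, 17, ∞}: a division algebra.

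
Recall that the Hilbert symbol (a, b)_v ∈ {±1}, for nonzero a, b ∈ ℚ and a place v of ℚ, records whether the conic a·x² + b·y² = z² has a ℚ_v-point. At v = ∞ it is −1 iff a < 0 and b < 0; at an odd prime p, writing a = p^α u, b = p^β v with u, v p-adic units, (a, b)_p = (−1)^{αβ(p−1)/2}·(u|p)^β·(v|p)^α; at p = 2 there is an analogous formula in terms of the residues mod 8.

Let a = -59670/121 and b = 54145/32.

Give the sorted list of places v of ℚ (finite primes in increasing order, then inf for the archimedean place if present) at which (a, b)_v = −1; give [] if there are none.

[2, 3, 5, 17]

(a, b) ≡ (-6630, 2210) mod (ℚ^×)²; places V = {2, 3, 5, 7, 11, 13, 17, ∞}.
(a,b)_3: α=3, u≡1; β=0, v≡2 (mod 3); (1|3)=+1, (2|3)=-1; sign (−1)^0·+1^0·-1^3 = -1.
(a,b)_17: α=1, u≡13; β=1, v≡14 (mod 17); (13|17)=+1, (14|17)=-1; sign (−1)^0·+1^1·-1^1 = -1.
(a,b)_13: α=1, u≡3; β=1, v≡3 (mod 13); (3|13)=+1, (3|13)=+1; sign (−1)^0·+1^1·+1^1 = +1.
(a,b)_∞: sgn(-6630)=−, sgn(2210)=+, so +1.
(a,b)_7: α=0, u≡6; β=2, v≡5 (mod 7); (6|7)=-1, (5|7)=-1; sign (−1)^0·-1^2·-1^0 = +1.
(a,b)_2: α=1, β=-5; u≡5, v≡1 (mod 8); ε(u)ε(v)=0·0, αω(v)=1·0, βω(u)=-5·1; sum ≡ 1  ⇒  -1.
(a,b)_5: α=1, u≡1; β=1, v≡2 (mod 5); (1|5)=+1, (2|5)=-1; sign (−1)^0·+1^1·-1^1 = -1.
(a,b)_11: α=-2, u≡5; β=0, v≡8 (mod 11); (5|11)=+1, (8|11)=-1; sign (−1)^0·+1^0·-1^-2 = +1.
Ram(-6630, 2210) = {2, 3, 5, 17}; no ℚ_2-point on the conic.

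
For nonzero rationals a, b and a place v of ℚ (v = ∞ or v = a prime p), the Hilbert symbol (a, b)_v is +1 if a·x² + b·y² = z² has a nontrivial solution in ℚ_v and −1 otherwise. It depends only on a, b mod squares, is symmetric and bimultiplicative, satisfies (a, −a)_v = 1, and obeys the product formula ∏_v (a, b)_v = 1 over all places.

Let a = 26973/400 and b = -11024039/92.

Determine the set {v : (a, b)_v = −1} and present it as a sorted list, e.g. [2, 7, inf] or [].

[23, 43]

(a, b) ≡ (37, -1500313) mod (ℚ^×)²; places V = {2, 3, 5, 13, 23, 37, 41, 43, ∞}.
(a,b)_43: α=0, u≡34; β=1, v≡6 (mod 43); (34|43)=-1, (6|43)=+1; sign (−1)^0·-1^1·+1^0 = -1.
(a,b)_41: α=0, u≡21; β=1, v≡4 (mod 41); (21|41)=+1, (4|41)=+1; sign (−1)^0·+1^1·+1^0 = +1.
(a,b)_∞: sgn(37)=+, sgn(-1500313)=−, so +1.
(a,b)_23: α=0, u≡7; β=-1, v≡17 (mod 23); (7|23)=-1, (17|23)=-1; sign (−1)^0·-1^-1·-1^0 = -1.
(a,b)_5: α=-2, u≡3; β=0, v≡3 (mod 5); (3|5)=-1, (3|5)=-1; sign (−1)^0·-1^0·-1^-2 = +1.
(a,b)_2: α=-4, β=-2; u≡5, v≡7 (mod 8); ε(u)ε(v)=0·1, αω(v)=-4·0, βω(u)=-2·1; sum ≡ 0  ⇒  +1.
(a,b)_3: α=6, u≡1; β=0, v≡2 (mod 3); (1|3)=+1, (2|3)=-1; sign (−1)^0·+1^0·-1^6 = +1.
(a,b)_13: α=0, u≡5; β=2, v≡3 (mod 13); (5|13)=-1, (3|13)=+1; sign (−1)^0·-1^2·+1^0 = +1.
(a,b)_37: α=1, u≡28; β=1, v≡9 (mod 37); (28|37)=+1, (9|37)=+1; sign (−1)^0·+1^1·+1^1 = +1.
(37, -1500313 / ℚ) ramifies at {23, 43}: a division algebra.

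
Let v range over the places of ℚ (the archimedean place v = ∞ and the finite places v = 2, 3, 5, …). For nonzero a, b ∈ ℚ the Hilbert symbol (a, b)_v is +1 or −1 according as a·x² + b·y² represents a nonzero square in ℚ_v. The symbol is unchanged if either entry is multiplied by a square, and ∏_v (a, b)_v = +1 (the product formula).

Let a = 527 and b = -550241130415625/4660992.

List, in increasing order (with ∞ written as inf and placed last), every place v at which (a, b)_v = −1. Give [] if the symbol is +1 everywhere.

[5, 11, 23, 31]

Mod squares: a ≡ 527, b ≡ -8855. Check v ∈ {∞, 2, 3, 5, 7, 11, 17, 23, 31, 37}.
v=3: a=3^0·(≡2), b=3^-2·(≡1) mod 3; (2|3)=-1, (1|3)=+1; (−1)^{0·-2·1}·(-1)^-2·(+1)^0 = +1.
v=∞: 527 > 0 and -8855 < 0  ⇒  (a,b)_∞ = +1.
v=17: a=17^1·(≡14), b=17^-2·(≡4) mod 17; (14|17)=-1, (4|17)=+1; (−1)^{1·-2·8}·(-1)^-2·(+1)^1 = +1.
v=37: a=37^0·(≡9), b=37^2·(≡26) mod 37; (9|37)=+1, (26|37)=+1; (−1)^{0·2·18}·(+1)^2·(+1)^0 = +1.
v=23: a=23^0·(≡21), b=23^3·(≡12) mod 23; (21|23)=-1, (12|23)=+1; (−1)^{0·3·11}·(-1)^3·(+1)^0 = -1.
v=5: a=5^0·(≡2), b=5^5·(≡1) mod 5; (2|5)=-1, (1|5)=+1; (−1)^{0·5·2}·(-1)^5·(+1)^0 = -1.
v=31: a=31^1·(≡17), b=31^2·(≡27) mod 31; (17|31)=-1, (27|31)=-1; (−1)^{1·2·15}·(-1)^2·(-1)^1 = -1.
v=7: a=7^0·(≡2), b=7^-1·(≡1) mod 7; (2|7)=+1, (1|7)=+1; (−1)^{0·-1·3}·(+1)^-1·(+1)^0 = +1.
v=2: v_2(a)=0, v_2(b)=-8; units ≡ 7, 1 (mod 8); ε·ε+αω+βω = 1·0+0·0+-8·0 ≡ 0  ⇒  (a,b)_2 = +1.
v=11: a=11^0·(≡10), b=11^1·(≡4) mod 11; (10|11)=-1, (4|11)=+1; (−1)^{0·1·5}·(-1)^1·(+1)^0 = -1.
Ram(527, -8855) = {5, 11, 23, 31}; no ℚ_5-point on the conic.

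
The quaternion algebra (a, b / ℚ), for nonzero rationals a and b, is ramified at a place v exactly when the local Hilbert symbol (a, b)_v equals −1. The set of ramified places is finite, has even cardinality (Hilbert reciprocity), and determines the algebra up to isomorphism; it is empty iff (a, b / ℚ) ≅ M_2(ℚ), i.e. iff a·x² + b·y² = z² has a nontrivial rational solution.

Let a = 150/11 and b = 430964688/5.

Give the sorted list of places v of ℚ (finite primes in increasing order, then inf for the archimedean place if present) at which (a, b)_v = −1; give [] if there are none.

(a, b) ≡ (66, 373065) mod (ℚ^×)²; places V = {2, 3, 5, 7, 11, 17, 19, ∞}.
(a,b)_17: α=0, u≡9; β=1, v≡1 (mod 17); (9|17)=+1, (1|17)=+1; sign (−1)^0·+1^1·+1^0 = +1.
(a,b)_∞: sgn(66)=+, sgn(373065)=+, so +1.
(a,b)_5: α=2, u≡1; β=-1, v≡3 (mod 5); (1|5)=+1, (3|5)=-1; sign (−1)^0·+1^-1·-1^2 = +1.
(a,b)_7: α=0, u≡6; β=1, v≡1 (mod 7); (6|7)=-1, (1|7)=+1; sign (−1)^0·-1^1·+1^0 = -1.
(a,b)_3: α=1, u≡1; β=1, v≡2 (mod 3); (1|3)=+1, (2|3)=-1; sign (−1)^1·+1^1·-1^1 = +1.
(a,b)_19: α=0, u≡5; β=3, v≡15 (mod 19); (5|19)=+1, (15|19)=-1; sign (−1)^0·+1^3·-1^0 = +1.
(a,b)_11: α=-1, u≡7; β=1, v≡8 (mod 11); (7|11)=-1, (8|11)=-1; sign (−1)^1·-1^1·-1^-1 = -1.
(a,b)_2: α=1, β=4; u≡1, v≡1 (mod 8); ε(u)ε(v)=0·0, αω(v)=1·0, βω(u)=4·0; sum ≡ 0  ⇒  +1.
|Ram(66, 373065)| = 2, even; anisotropic at {7, 11}.

[7, 11]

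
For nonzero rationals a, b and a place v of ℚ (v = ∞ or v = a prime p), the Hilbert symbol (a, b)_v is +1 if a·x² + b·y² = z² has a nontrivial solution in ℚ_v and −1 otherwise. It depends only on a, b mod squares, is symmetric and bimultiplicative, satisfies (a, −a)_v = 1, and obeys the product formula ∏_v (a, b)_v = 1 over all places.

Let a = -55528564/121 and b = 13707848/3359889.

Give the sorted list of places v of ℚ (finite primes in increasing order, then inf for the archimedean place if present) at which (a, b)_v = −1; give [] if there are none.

[2, 13, 19, 37]

Mod squares: a ≡ -283309, b ≡ 2. Check v ∈ {∞, 2, 3, 7, 11, 13, 17, 19, 31, 37, 47}.
v=19: a=19^1·(≡17), b=19^0·(≡14) mod 19; (17|19)=+1, (14|19)=-1; (−1)^{1·0·9}·(+1)^0·(-1)^1 = -1.
v=13: a=13^1·(≡2), b=13^-2·(≡6) mod 13; (2|13)=-1, (6|13)=-1; (−1)^{1·-2·6}·(-1)^-2·(-1)^1 = -1.
v=47: a=47^0·(≡16), b=47^-2·(≡12) mod 47; (16|47)=+1, (12|47)=+1; (−1)^{0·-2·23}·(+1)^-2·(+1)^0 = +1.
v=11: a=11^-2·(≡8), b=11^2·(≡2) mod 11; (8|11)=-1, (2|11)=-1; (−1)^{-2·2·5}·(-1)^2·(-1)^-2 = +1.
v=2: v_2(a)=2, v_2(b)=3; units ≡ 3, 1 (mod 8); ε·ε+αω+βω = 1·0+2·0+3·1 ≡ 1  ⇒  (a,b)_2 = -1.
v=37: a=37^1·(≡17), b=37^0·(≡35) mod 37; (17|37)=-1, (35|37)=-1; (−1)^{1·0·18}·(-1)^0·(-1)^1 = -1.
v=7: a=7^2·(≡4), b=7^2·(≡4) mod 7; (4|7)=+1, (4|7)=+1; (−1)^{2·2·3}·(+1)^2·(+1)^2 = +1.
v=17: a=17^0·(≡16), b=17^2·(≡4) mod 17; (16|17)=+1, (4|17)=+1; (−1)^{0·2·8}·(+1)^2·(+1)^0 = +1.
v=∞: -283309 < 0 and 2 > 0  ⇒  (a,b)_∞ = +1.
v=31: a=31^1·(≡11), b=31^0·(≡9) mod 31; (11|31)=-1, (9|31)=+1; (−1)^{1·0·15}·(-1)^0·(+1)^1 = +1.
v=3: a=3^0·(≡2), b=3^-2·(≡2) mod 3; (2|3)=-1, (2|3)=-1; (−1)^{0·-2·1}·(-1)^-2·(-1)^0 = +1.
|Ram(-283309, 2)| = 4, even; anisotropic at {2, 13, 19, 37}.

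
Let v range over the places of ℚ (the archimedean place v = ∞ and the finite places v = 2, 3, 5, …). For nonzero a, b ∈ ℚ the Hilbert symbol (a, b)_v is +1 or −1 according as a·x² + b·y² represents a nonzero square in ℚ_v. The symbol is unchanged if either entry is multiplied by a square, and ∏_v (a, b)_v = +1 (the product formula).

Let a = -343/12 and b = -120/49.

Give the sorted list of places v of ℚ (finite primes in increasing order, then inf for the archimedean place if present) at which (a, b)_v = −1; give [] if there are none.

[2, 3, 7, inf]

(a, b) ≡ (-21, -30) mod (ℚ^×)²; places V = {2, 3, 5, 7, ∞}.
(a,b)_7: α=3, u≡4; β=-2, v≡6 (mod 7); (4|7)=+1, (6|7)=-1; sign (−1)^0·+1^-2·-1^3 = -1.
(a,b)_2: α=-2, β=3; u≡3, v≡1 (mod 8); ε(u)ε(v)=1·0, αω(v)=-2·0, βω(u)=3·1; sum ≡ 1  ⇒  -1.
(a,b)_∞: sgn(-21)=−, sgn(-30)=−, so -1.
(a,b)_5: α=0, u≡1; β=1, v≡4 (mod 5); (1|5)=+1, (4|5)=+1; sign (−1)^0·+1^1·+1^0 = +1.
(a,b)_3: α=-1, u≡2; β=1, v≡2 (mod 3); (2|3)=-1, (2|3)=-1; sign (−1)^1·-1^1·-1^-1 = -1.
Ram(-21, -30) = {2, 3, 7, ∞}; no ℚ_2-point on the conic.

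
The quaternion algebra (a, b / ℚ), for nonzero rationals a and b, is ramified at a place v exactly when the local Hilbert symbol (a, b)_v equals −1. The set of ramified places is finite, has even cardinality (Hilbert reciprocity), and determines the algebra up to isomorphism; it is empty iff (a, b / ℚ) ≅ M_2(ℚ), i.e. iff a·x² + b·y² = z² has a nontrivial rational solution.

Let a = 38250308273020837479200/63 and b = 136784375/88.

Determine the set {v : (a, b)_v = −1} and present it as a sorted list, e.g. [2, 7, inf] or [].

(a, b) ≡ (14, 28490) mod (ℚ^×)²; places V = {2, 3, 5, 7, 11, 13, 19, 37, ∞}.
(a,b)_5: α=2, u≡1; β=5, v≡2 (mod 5); (1|5)=+1, (2|5)=-1; sign (−1)^0·+1^5·-1^2 = +1.
(a,b)_19: α=2, u≡15; β=0, v≡1 (mod 19); (15|19)=-1, (1|19)=+1; sign (−1)^0·-1^0·+1^2 = +1.
(a,b)_13: α=6, u≡10; β=2, v≡6 (mod 13); (10|13)=+1, (6|13)=-1; sign (−1)^0·+1^2·-1^6 = +1.
(a,b)_∞: sgn(14)=+, sgn(28490)=+, so +1.
(a,b)_2: α=5, β=-3; u≡7, v≡5 (mod 8); ε(u)ε(v)=1·0, αω(v)=5·1, βω(u)=-3·0; sum ≡ 1  ⇒  -1.
(a,b)_11: α=4, u≡1; β=-1, v≡3 (mod 11); (1|11)=+1, (3|11)=+1; sign (−1)^0·+1^-1·+1^4 = +1.
(a,b)_7: α=-1, u≡4; β=1, v≡5 (mod 7); (4|7)=+1, (5|7)=-1; sign (−1)^1·+1^1·-1^-1 = +1.
(a,b)_37: α=4, u≡17; β=1, v≡12 (mod 37); (17|37)=-1, (12|37)=+1; sign (−1)^0·-1^1·+1^4 = -1.
(a,b)_3: α=-2, u≡2; β=0, v≡2 (mod 3); (2|3)=-1, (2|3)=-1; sign (−1)^0·-1^0·-1^-2 = +1.
|Ram(14, 28490)| = 2, even; anisotropic at {2, 37}.

[2, 37]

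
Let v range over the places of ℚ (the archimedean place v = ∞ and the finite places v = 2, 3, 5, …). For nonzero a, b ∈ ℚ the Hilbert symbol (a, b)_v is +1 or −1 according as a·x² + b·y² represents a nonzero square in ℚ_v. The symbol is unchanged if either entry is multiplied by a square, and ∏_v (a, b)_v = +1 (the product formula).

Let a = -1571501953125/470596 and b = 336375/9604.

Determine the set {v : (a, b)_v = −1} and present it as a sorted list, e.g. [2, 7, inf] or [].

[2, 13]

Mod squares: a ≡ -5, b ≡ 1495. Check v ∈ {∞, 2, 3, 5, 7, 13, 23}.
v=7: a=7^-6·(≡2), b=7^-4·(≡1) mod 7; (2|7)=+1, (1|7)=+1; (−1)^{-6·-4·3}·(+1)^-4·(+1)^-6 = +1.
v=2: v_2(a)=-2, v_2(b)=-2; units ≡ 3, 7 (mod 8); ε·ε+αω+βω = 1·1+-2·0+-2·1 ≡ 1  ⇒  (a,b)_2 = -1.
v=3: a=3^2·(≡1), b=3^2·(≡1) mod 3; (1|3)=+1, (1|3)=+1; (−1)^{2·2·1}·(+1)^2·(+1)^2 = +1.
v=13: a=13^2·(≡7), b=13^1·(≡7) mod 13; (7|13)=-1, (7|13)=-1; (−1)^{2·1·6}·(-1)^1·(-1)^2 = -1.
v=5: a=5^9·(≡1), b=5^3·(≡4) mod 5; (1|5)=+1, (4|5)=+1; (−1)^{9·3·2}·(+1)^3·(+1)^9 = +1.
v=23: a=23^2·(≡8), b=23^1·(≡21) mod 23; (8|23)=+1, (21|23)=-1; (−1)^{2·1·11}·(+1)^1·(-1)^2 = +1.
v=∞: -5 < 0 and 1495 > 0  ⇒  (a,b)_∞ = +1.
(-5, 1495 / ℚ) ramifies at {2, 13}: a division algebra.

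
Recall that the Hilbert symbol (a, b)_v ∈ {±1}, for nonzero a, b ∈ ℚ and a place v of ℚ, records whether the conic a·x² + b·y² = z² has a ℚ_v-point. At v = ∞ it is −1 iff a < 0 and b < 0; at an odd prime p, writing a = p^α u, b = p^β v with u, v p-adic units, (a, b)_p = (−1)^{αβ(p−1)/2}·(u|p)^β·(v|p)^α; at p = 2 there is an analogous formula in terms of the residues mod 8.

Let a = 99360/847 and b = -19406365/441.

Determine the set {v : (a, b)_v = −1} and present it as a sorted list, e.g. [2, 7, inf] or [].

[3, 5]

Mod squares: a ≡ 4830, b ≡ -36685. Check v ∈ {∞, 2, 3, 5, 7, 11, 23, 29}.
v=11: a=11^-2·(≡9), b=11^1·(≡9) mod 11; (9|11)=+1, (9|11)=+1; (−1)^{-2·1·5}·(+1)^1·(+1)^-2 = +1.
v=∞: 4830 > 0 and -36685 < 0  ⇒  (a,b)_∞ = +1.
v=2: v_2(a)=5, v_2(b)=0; units ≡ 7, 3 (mod 8); ε·ε+αω+βω = 1·1+5·1+0·0 ≡ 0  ⇒  (a,b)_2 = +1.
v=7: a=7^-1·(≡1), b=7^-2·(≡4) mod 7; (1|7)=+1, (4|7)=+1; (−1)^{-1·-2·3}·(+1)^-2·(+1)^-1 = +1.
v=3: a=3^3·(≡2), b=3^-2·(≡2) mod 3; (2|3)=-1, (2|3)=-1; (−1)^{3·-2·1}·(-1)^-2·(-1)^3 = -1.
v=29: a=29^0·(≡1), b=29^1·(≡8) mod 29; (1|29)=+1, (8|29)=-1; (−1)^{0·1·14}·(+1)^1·(-1)^0 = +1.
v=5: a=5^1·(≡1), b=5^1·(≡2) mod 5; (1|5)=+1, (2|5)=-1; (−1)^{1·1·2}·(+1)^1·(-1)^1 = -1.
v=23: a=23^1·(≡1), b=23^3·(≡21) mod 23; (1|23)=+1, (21|23)=-1; (−1)^{1·3·11}·(+1)^3·(-1)^1 = +1.
(4830, -36685 / ℚ) ramifies at {3, 5}: a division algebra.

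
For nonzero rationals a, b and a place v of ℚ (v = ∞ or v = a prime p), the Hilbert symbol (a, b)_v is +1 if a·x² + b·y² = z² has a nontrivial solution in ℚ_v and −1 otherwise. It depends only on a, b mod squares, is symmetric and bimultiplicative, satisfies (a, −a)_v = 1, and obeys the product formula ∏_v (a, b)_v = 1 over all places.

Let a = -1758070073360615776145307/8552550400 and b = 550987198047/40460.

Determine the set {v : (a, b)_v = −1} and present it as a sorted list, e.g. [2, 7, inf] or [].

(a, b) ≡ (-3, 5005) mod (ℚ^×)²; places V = {2, 3, 5, 7, 11, 13, 17, 19, ∞}.
(a,b)_17: α=-4, u≡14; β=-2, v≡12 (mod 17); (14|17)=-1, (12|17)=-1; sign (−1)^0·-1^-2·-1^-4 = +1.
(a,b)_19: α=6, u≡4; β=2, v≡18 (mod 19); (4|19)=+1, (18|19)=-1; sign (−1)^0·+1^2·-1^6 = +1.
(a,b)_7: α=2, u≡1; β=-1, v≡4 (mod 7); (1|7)=+1, (4|7)=+1; sign (−1)^0·+1^-1·+1^2 = +1.
(a,b)_13: α=0, u≡3; β=1, v≡11 (mod 13); (3|13)=+1, (11|13)=-1; sign (−1)^0·+1^1·-1^0 = +1.
(a,b)_2: α=-12, β=-2; u≡5, v≡5 (mod 8); ε(u)ε(v)=0·0, αω(v)=-12·1, βω(u)=-2·1; sum ≡ 0  ⇒  +1.
(a,b)_11: α=12, u≡2; β=5, v≡5 (mod 11); (2|11)=-1, (5|11)=+1; sign (−1)^0·-1^5·+1^12 = -1.
(a,b)_∞: sgn(-3)=−, sgn(5005)=+, so +1.
(a,b)_5: α=-2, u≡3; β=-1, v≡1 (mod 5); (3|5)=-1, (1|5)=+1; sign (−1)^0·-1^-1·+1^-2 = -1.
(a,b)_3: α=5, u≡2; β=6, v≡1 (mod 3); (2|3)=-1, (1|3)=+1; sign (−1)^0·-1^6·+1^5 = +1.
(-3, 5005 / ℚ) ramifies at {5, 11}: a division algebra.

[5, 11]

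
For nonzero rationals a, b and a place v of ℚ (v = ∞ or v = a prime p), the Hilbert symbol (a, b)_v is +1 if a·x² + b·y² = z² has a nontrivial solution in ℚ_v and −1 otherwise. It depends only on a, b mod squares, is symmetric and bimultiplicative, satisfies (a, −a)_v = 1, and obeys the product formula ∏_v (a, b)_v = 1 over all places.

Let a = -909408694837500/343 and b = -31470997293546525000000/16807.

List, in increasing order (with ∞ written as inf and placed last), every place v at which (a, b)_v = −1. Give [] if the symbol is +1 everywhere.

Mod squares: a ≡ -105, b ≡ -3003. Check v ∈ {∞, 2, 3, 5, 7, 11, 13}.
v=13: a=13^2·(≡10), b=13^3·(≡3) mod 13; (10|13)=+1, (3|13)=+1; (−1)^{2·3·6}·(+1)^3·(+1)^2 = +1.
v=3: a=3^5·(≡1), b=3^5·(≡1) mod 3; (1|3)=+1, (1|3)=+1; (−1)^{5·5·1}·(+1)^5·(+1)^5 = -1.
v=5: a=5^5·(≡4), b=5^8·(≡3) mod 5; (4|5)=+1, (3|5)=-1; (−1)^{5·8·2}·(+1)^8·(-1)^5 = -1.
v=11: a=11^6·(≡3), b=11^9·(≡2) mod 11; (3|11)=+1, (2|11)=-1; (−1)^{6·9·5}·(+1)^9·(-1)^6 = +1.
v=7: a=7^-3·(≡3), b=7^-5·(≡6) mod 7; (3|7)=-1, (6|7)=-1; (−1)^{-3·-5·3}·(-1)^-5·(-1)^-3 = -1.
v=∞: -105 < 0 and -3003 < 0  ⇒  (a,b)_∞ = -1.
v=2: v_2(a)=2, v_2(b)=6; units ≡ 7, 5 (mod 8); ε·ε+αω+βω = 1·0+2·1+6·0 ≡ 0  ⇒  (a,b)_2 = +1.
Ram(-105, -3003) = {3, 5, 7, ∞}; no ℚ_3-point on the conic.

[3, 5, 7, inf]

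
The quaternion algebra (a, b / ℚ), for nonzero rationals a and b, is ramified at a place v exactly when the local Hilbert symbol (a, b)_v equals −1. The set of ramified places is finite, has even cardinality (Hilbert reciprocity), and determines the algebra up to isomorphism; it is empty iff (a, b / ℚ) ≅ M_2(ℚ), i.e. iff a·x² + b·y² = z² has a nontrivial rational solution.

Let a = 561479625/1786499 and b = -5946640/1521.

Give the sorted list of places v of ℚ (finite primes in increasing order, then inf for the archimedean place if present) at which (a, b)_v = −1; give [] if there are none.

[2, 7, 41, 47]

Mod squares: a ≡ 27450115, b ≡ -7585. Check v ∈ {∞, 2, 3, 5, 7, 11, 13, 31, 37, 41, 47}.
v=41: a=41^1·(≡29), b=41^1·(≡25) mod 41; (29|41)=-1, (25|41)=+1; (−1)^{1·1·20}·(-1)^1·(+1)^1 = -1.
v=7: a=7^1·(≡6), b=7^2·(≡3) mod 7; (6|7)=-1, (3|7)=-1; (−1)^{1·2·3}·(-1)^2·(-1)^1 = -1.
v=∞: 27450115 > 0 and -7585 < 0  ⇒  (a,b)_∞ = +1.
v=2: v_2(a)=0, v_2(b)=4; units ≡ 3, 7 (mod 8); ε·ε+αω+βω = 1·1+0·0+4·1 ≡ 1  ⇒  (a,b)_2 = -1.
v=11: a=11^-1·(≡5), b=11^0·(≡5) mod 11; (5|11)=+1, (5|11)=+1; (−1)^{-1·0·5}·(+1)^0·(+1)^-1 = +1.
v=3: a=3^2·(≡1), b=3^-2·(≡2) mod 3; (1|3)=+1, (2|3)=-1; (−1)^{2·-2·1}·(+1)^-2·(-1)^2 = +1.
v=31: a=31^-2·(≡1), b=31^0·(≡14) mod 31; (1|31)=+1, (14|31)=+1; (−1)^{-2·0·15}·(+1)^0·(+1)^-2 = +1.
v=5: a=5^3·(≡3), b=5^1·(≡2) mod 5; (3|5)=-1, (2|5)=-1; (−1)^{3·1·2}·(-1)^1·(-1)^3 = +1.
v=13: a=13^-2·(≡9), b=13^-2·(≡6) mod 13; (9|13)=+1, (6|13)=-1; (−1)^{-2·-2·6}·(+1)^-2·(-1)^-2 = +1.
v=37: a=37^1·(≡2), b=37^1·(≡2) mod 37; (2|37)=-1, (2|37)=-1; (−1)^{1·1·18}·(-1)^1·(-1)^1 = +1.
v=47: a=47^1·(≡23), b=47^0·(≡38) mod 47; (23|47)=-1, (38|47)=-1; (−1)^{1·0·23}·(-1)^0·(-1)^1 = -1.
|Ram(27450115, -7585)| = 4, even; anisotropic at {2, 7, 41, 47}.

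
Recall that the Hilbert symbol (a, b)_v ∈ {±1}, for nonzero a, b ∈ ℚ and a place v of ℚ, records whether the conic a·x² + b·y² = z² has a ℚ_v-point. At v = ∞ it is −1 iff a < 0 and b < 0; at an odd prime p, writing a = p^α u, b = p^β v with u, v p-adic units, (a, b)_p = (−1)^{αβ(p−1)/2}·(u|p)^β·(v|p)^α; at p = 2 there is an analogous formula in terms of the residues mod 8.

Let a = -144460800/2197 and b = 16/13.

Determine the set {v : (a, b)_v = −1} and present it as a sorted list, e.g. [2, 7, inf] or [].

(a, b) ≡ (-8151, 13) mod (ℚ^×)²; places V = {2, 3, 5, 11, 13, 19, ∞}.
(a,b)_2: α=10, β=4; u≡1, v≡5 (mod 8); ε(u)ε(v)=0·0, αω(v)=10·1, βω(u)=4·0; sum ≡ 0  ⇒  +1.
(a,b)_11: α=1, u≡7; β=0, v≡8 (mod 11); (7|11)=-1, (8|11)=-1; sign (−1)^0·-1^0·-1^1 = -1.
(a,b)_5: α=2, u≡4; β=0, v≡2 (mod 5); (4|5)=+1, (2|5)=-1; sign (−1)^0·+1^0·-1^2 = +1.
(a,b)_19: α=1, u≡12; β=0, v≡10 (mod 19); (12|19)=-1, (10|19)=-1; sign (−1)^0·-1^0·-1^1 = -1.
(a,b)_13: α=-3, u≡10; β=-1, v≡3 (mod 13); (10|13)=+1, (3|13)=+1; sign (−1)^0·+1^-1·+1^-3 = +1.
(a,b)_∞: sgn(-8151)=−, sgn(13)=+, so +1.
(a,b)_3: α=3, u≡1; β=0, v≡1 (mod 3); (1|3)=+1, (1|3)=+1; sign (−1)^0·+1^0·+1^3 = +1.
Ram(-8151, 13) = {11, 19}; no ℚ_11-point on the conic.

[11, 19]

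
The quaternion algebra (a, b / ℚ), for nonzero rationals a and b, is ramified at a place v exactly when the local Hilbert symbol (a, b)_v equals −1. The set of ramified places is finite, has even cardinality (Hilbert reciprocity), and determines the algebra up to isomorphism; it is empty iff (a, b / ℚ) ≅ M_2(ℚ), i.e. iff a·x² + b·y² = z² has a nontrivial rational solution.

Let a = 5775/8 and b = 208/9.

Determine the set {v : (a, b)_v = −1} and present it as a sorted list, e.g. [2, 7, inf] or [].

[2, 7, 11, 13]

(a, b) ≡ (462, 13) mod (ℚ^×)²; places V = {2, 3, 5, 7, 11, 13, ∞}.
(a,b)_5: α=2, u≡2; β=0, v≡2 (mod 5); (2|5)=-1, (2|5)=-1; sign (−1)^0·-1^0·-1^2 = +1.
(a,b)_3: α=1, u≡1; β=-2, v≡1 (mod 3); (1|3)=+1, (1|3)=+1; sign (−1)^0·+1^-2·+1^1 = +1.
(a,b)_∞: sgn(462)=+, sgn(13)=+, so +1.
(a,b)_7: α=1, u≡6; β=0, v≡6 (mod 7); (6|7)=-1, (6|7)=-1; sign (−1)^0·-1^0·-1^1 = -1.
(a,b)_11: α=1, u≡1; β=0, v≡6 (mod 11); (1|11)=+1, (6|11)=-1; sign (−1)^0·+1^0·-1^1 = -1.
(a,b)_2: α=-3, β=4; u≡7, v≡5 (mod 8); ε(u)ε(v)=1·0, αω(v)=-3·1, βω(u)=4·0; sum ≡ 1  ⇒  -1.
(a,b)_13: α=0, u≡2; β=1, v≡9 (mod 13); (2|13)=-1, (9|13)=+1; sign (−1)^0·-1^1·+1^0 = -1.
(462, 13 / ℚ) ramifies at {2, 7, 11, 13}: a division algebra.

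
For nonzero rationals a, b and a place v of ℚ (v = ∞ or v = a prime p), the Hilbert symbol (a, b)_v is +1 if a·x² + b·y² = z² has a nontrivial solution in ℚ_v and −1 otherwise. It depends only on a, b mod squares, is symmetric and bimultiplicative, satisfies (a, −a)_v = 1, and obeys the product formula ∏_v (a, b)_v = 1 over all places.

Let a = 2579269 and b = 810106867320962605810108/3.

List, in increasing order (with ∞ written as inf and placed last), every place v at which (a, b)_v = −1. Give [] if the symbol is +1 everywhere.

Mod squares: a ≡ 2579269, b ≡ 754787901. Check v ∈ {∞, 2, 3, 7, 11, 19, 29, 37, 41, 43}.
v=43: a=43^1·(≡41), b=43^3·(≡34) mod 43; (41|43)=+1, (34|43)=-1; (−1)^{1·3·21}·(+1)^3·(-1)^1 = +1.
v=29: a=29^0·(≡9), b=29^1·(≡15) mod 29; (9|29)=+1, (15|29)=-1; (−1)^{0·1·14}·(+1)^1·(-1)^0 = +1.
v=∞: 2579269 > 0 and 754787901 > 0  ⇒  (a,b)_∞ = +1.
v=37: a=37^0·(≡36), b=37^1·(≡31) mod 37; (36|37)=+1, (31|37)=-1; (−1)^{0·1·18}·(+1)^1·(-1)^0 = +1.
v=41: a=41^1·(≡15), b=41^3·(≡9) mod 41; (15|41)=-1, (9|41)=+1; (−1)^{1·3·20}·(-1)^3·(+1)^1 = -1.
v=19: a=19^1·(≡15), b=19^3·(≡7) mod 19; (15|19)=-1, (7|19)=+1; (−1)^{1·3·9}·(-1)^3·(+1)^1 = +1.
v=2: v_2(a)=0, v_2(b)=2; units ≡ 5, 5 (mod 8); ε·ε+αω+βω = 0·0+0·1+2·1 ≡ 0  ⇒  (a,b)_2 = +1.
v=3: a=3^0·(≡1), b=3^-1·(≡1) mod 3; (1|3)=+1, (1|3)=+1; (−1)^{0·-1·1}·(+1)^-1·(+1)^0 = +1.
v=7: a=7^1·(≡1), b=7^3·(≡6) mod 7; (1|7)=+1, (6|7)=-1; (−1)^{1·3·3}·(+1)^3·(-1)^1 = +1.
v=11: a=11^1·(≡3), b=11^4·(≡7) mod 11; (3|11)=+1, (7|11)=-1; (−1)^{1·4·5}·(+1)^4·(-1)^1 = -1.
|Ram(2579269, 754787901)| = 2, even; anisotropic at {11, 41}.

[11, 41]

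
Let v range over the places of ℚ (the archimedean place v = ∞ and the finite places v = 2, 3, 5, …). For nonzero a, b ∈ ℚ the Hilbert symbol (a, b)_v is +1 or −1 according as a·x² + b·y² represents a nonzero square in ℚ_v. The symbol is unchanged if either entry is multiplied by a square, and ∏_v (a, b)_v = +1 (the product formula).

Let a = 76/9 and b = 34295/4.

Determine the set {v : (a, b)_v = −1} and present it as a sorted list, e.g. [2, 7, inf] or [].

[2, 19]

(a, b) ≡ (19, 95) mod (ℚ^×)²; places V = {2, 3, 5, 19, ∞}.
(a,b)_5: α=0, u≡4; β=1, v≡1 (mod 5); (4|5)=+1, (1|5)=+1; sign (−1)^0·+1^1·+1^0 = +1.
(a,b)_3: α=-2, u≡1; β=0, v≡2 (mod 3); (1|3)=+1, (2|3)=-1; sign (−1)^0·+1^0·-1^-2 = +1.
(a,b)_∞: sgn(19)=+, sgn(95)=+, so +1.
(a,b)_2: α=2, β=-2; u≡3, v≡7 (mod 8); ε(u)ε(v)=1·1, αω(v)=2·0, βω(u)=-2·1; sum ≡ 1  ⇒  -1.
(a,b)_19: α=1, u≡11; β=3, v≡6 (mod 19); (11|19)=+1, (6|19)=+1; sign (−1)^1·+1^3·+1^1 = -1.
(19, 95 / ℚ) ramifies at {2, 19}: a division algebra.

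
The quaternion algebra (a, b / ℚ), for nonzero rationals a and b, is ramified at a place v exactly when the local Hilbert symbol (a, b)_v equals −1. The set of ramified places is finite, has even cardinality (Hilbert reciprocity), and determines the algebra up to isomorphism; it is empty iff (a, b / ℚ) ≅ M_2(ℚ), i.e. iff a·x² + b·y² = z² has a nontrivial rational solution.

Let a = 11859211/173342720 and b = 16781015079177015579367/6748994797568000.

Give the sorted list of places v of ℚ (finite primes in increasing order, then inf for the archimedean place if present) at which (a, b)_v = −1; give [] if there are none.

Mod squares: a ≡ 455, b ≡ 10318490. Check v ∈ {∞, 2, 5, 7, 13, 17, 19, 23, 29}.
v=23: a=23^-2·(≡3), b=23^-5·(≡7) mod 23; (3|23)=+1, (7|23)=-1; (−1)^{-2·-5·11}·(+1)^-5·(-1)^-2 = +1.
v=2: v_2(a)=-16, v_2(b)=-23; units ≡ 7, 5 (mod 8); ε·ε+αω+βω = 1·0+-16·1+-23·0 ≡ 0  ⇒  (a,b)_2 = +1.
v=7: a=7^1·(≡1), b=7^1·(≡5) mod 7; (1|7)=+1, (5|7)=-1; (−1)^{1·1·3}·(+1)^1·(-1)^1 = +1.
v=19: a=19^4·(≡15), b=19^12·(≡8) mod 19; (15|19)=-1, (8|19)=-1; (−1)^{4·12·9}·(-1)^12·(-1)^4 = +1.
v=17: a=17^0·(≡13), b=17^1·(≡1) mod 17; (13|17)=+1, (1|17)=+1; (−1)^{0·1·8}·(+1)^1·(+1)^0 = +1.
v=∞: 455 > 0 and 10318490 > 0  ⇒  (a,b)_∞ = +1.
v=29: a=29^0·(≡25), b=29^1·(≡6) mod 29; (25|29)=+1, (6|29)=+1; (−1)^{0·1·14}·(+1)^1·(+1)^0 = +1.
v=5: a=5^-1·(≡4), b=5^-3·(≡3) mod 5; (4|5)=+1, (3|5)=-1; (−1)^{-1·-3·2}·(+1)^-3·(-1)^-1 = -1.
v=13: a=13^1·(≡10), b=13^3·(≡2) mod 13; (10|13)=+1, (2|13)=-1; (−1)^{1·3·6}·(+1)^3·(-1)^1 = -1.
(455, 10318490 / ℚ) ramifies at {5, 13}: a division algebra.

[5, 13]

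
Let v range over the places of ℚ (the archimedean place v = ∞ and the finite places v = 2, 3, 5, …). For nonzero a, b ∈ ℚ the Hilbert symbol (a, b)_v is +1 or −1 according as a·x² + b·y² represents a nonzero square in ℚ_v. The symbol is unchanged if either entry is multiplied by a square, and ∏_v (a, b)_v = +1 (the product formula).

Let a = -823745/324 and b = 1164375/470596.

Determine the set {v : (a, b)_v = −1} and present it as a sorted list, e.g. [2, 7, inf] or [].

[2, 5]

Mod squares: a ≡ -823745, b ≡ 23. Check v ∈ {∞, 2, 3, 5, 7, 13, 19, 23, 29}.
v=13: a=13^1·(≡3), b=13^0·(≡12) mod 13; (3|13)=+1, (12|13)=+1; (−1)^{1·0·6}·(+1)^0·(+1)^1 = +1.
v=2: v_2(a)=-2, v_2(b)=-2; units ≡ 7, 7 (mod 8); ε·ε+αω+βω = 1·1+-2·0+-2·0 ≡ 1  ⇒  (a,b)_2 = -1.
v=5: a=5^1·(≡4), b=5^4·(≡3) mod 5; (4|5)=+1, (3|5)=-1; (−1)^{1·4·2}·(+1)^4·(-1)^1 = -1.
v=19: a=19^1·(≡3), b=19^0·(≡9) mod 19; (3|19)=-1, (9|19)=+1; (−1)^{1·0·9}·(-1)^0·(+1)^1 = +1.
v=3: a=3^-4·(≡1), b=3^4·(≡2) mod 3; (1|3)=+1, (2|3)=-1; (−1)^{-4·4·1}·(+1)^4·(-1)^-4 = +1.
v=29: a=29^1·(≡3), b=29^0·(≡22) mod 29; (3|29)=-1, (22|29)=+1; (−1)^{1·0·14}·(-1)^0·(+1)^1 = +1.
v=7: a=7^0·(≡4), b=7^-6·(≡4) mod 7; (4|7)=+1, (4|7)=+1; (−1)^{0·-6·3}·(+1)^-6·(+1)^0 = +1.
v=23: a=23^1·(≡21), b=23^1·(≡3) mod 23; (21|23)=-1, (3|23)=+1; (−1)^{1·1·11}·(-1)^1·(+1)^1 = +1.
v=∞: -823745 < 0 and 23 > 0  ⇒  (a,b)_∞ = +1.
(-823745, 23 / ℚ) ramifies at {2, 5}: a division algebra.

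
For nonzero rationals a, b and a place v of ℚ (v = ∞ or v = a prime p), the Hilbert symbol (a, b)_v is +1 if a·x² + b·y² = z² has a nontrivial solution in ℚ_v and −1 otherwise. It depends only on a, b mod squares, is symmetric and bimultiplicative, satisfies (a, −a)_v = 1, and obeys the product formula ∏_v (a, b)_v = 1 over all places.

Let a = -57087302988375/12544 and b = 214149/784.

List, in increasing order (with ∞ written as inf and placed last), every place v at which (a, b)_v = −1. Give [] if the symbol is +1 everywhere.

(a, b) ≡ (-935, 741) mod (ℚ^×)²; places V = {2, 3, 5, 7, 11, 13, 17, 19, ∞}.
(a,b)_2: α=-8, β=-4; u≡1, v≡5 (mod 8); ε(u)ε(v)=0·0, αω(v)=-8·1, βω(u)=-4·0; sum ≡ 0  ⇒  +1.
(a,b)_3: α=4, u≡1; β=1, v≡1 (mod 3); (1|3)=+1, (1|3)=+1; sign (−1)^0·+1^1·+1^4 = +1.
(a,b)_11: α=1, u≡3; β=0, v≡4 (mod 11); (3|11)=+1, (4|11)=+1; sign (−1)^0·+1^0·+1^1 = +1.
(a,b)_5: α=3, u≡2; β=0, v≡1 (mod 5); (2|5)=-1, (1|5)=+1; sign (−1)^0·-1^0·+1^3 = +1.
(a,b)_∞: sgn(-935)=−, sgn(741)=+, so +1.
(a,b)_13: α=0, u≡10; β=1, v≡7 (mod 13); (10|13)=+1, (7|13)=-1; sign (−1)^0·+1^1·-1^0 = +1.
(a,b)_7: α=-2, u≡3; β=-2, v≡6 (mod 7); (3|7)=-1, (6|7)=-1; sign (−1)^0·-1^-2·-1^-2 = +1.
(a,b)_19: α=2, u≡14; β=1, v≡16 (mod 19); (14|19)=-1, (16|19)=+1; sign (−1)^0·-1^1·+1^2 = -1.
(a,b)_17: α=5, u≡16; β=2, v≡5 (mod 17); (16|17)=+1, (5|17)=-1; sign (−1)^0·+1^2·-1^5 = -1.
|Ram(-935, 741)| = 2, even; anisotropic at {17, 19}.

[17, 19]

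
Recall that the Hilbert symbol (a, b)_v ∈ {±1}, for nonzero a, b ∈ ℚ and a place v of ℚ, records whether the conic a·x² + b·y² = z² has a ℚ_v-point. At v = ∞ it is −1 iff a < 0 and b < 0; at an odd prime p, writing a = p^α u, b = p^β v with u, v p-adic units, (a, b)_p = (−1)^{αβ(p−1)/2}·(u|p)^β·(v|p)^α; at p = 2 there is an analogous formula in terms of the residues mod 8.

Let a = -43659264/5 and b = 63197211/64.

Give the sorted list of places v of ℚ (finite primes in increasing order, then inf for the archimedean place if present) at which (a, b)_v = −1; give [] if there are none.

Mod squares: a ≡ -53295, b ≡ 10659. Check v ∈ {∞, 2, 3, 5, 7, 11, 17, 19}.
v=11: a=11^1·(≡8), b=11^3·(≡3) mod 11; (8|11)=-1, (3|11)=+1; (−1)^{1·3·5}·(-1)^3·(+1)^1 = +1.
v=19: a=19^1·(≡16), b=19^1·(≡15) mod 19; (16|19)=+1, (15|19)=-1; (−1)^{1·1·9}·(+1)^1·(-1)^1 = +1.
v=2: v_2(a)=12, v_2(b)=-6; units ≡ 1, 3 (mod 8); ε·ε+αω+βω = 0·1+12·1+-6·0 ≡ 0  ⇒  (a,b)_2 = +1.
v=17: a=17^1·(≡3), b=17^1·(≡15) mod 17; (3|17)=-1, (15|17)=+1; (−1)^{1·1·8}·(-1)^1·(+1)^1 = -1.
v=3: a=3^1·(≡1), b=3^1·(≡1) mod 3; (1|3)=+1, (1|3)=+1; (−1)^{1·1·1}·(+1)^1·(+1)^1 = -1.
v=∞: -53295 < 0 and 10659 > 0  ⇒  (a,b)_∞ = +1.
v=7: a=7^0·(≡6), b=7^2·(≡3) mod 7; (6|7)=-1, (3|7)=-1; (−1)^{0·2·3}·(-1)^2·(-1)^0 = +1.
v=5: a=5^-1·(≡1), b=5^0·(≡4) mod 5; (1|5)=+1, (4|5)=+1; (−1)^{-1·0·2}·(+1)^0·(+1)^-1 = +1.
(-53295, 10659 / ℚ) ramifies at {3, 17}: a division algebra.

[3, 17]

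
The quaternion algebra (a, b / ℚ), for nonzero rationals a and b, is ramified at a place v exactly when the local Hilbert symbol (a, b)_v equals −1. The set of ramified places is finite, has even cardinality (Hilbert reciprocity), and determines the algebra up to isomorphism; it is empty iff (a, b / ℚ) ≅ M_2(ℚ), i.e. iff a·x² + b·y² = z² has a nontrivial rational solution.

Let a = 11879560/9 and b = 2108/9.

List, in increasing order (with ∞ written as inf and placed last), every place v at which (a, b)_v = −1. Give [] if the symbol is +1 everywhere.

[5, 11, 17, 19]

(a, b) ≡ (60610, 527) mod (ℚ^×)²; places V = {2, 3, 5, 7, 11, 17, 19, 29, 31, ∞}.
(a,b)_5: α=1, u≡3; β=0, v≡2 (mod 5); (3|5)=-1, (2|5)=-1; sign (−1)^0·-1^0·-1^1 = -1.
(a,b)_11: α=1, u≡10; β=0, v≡2 (mod 11); (10|11)=-1, (2|11)=-1; sign (−1)^0·-1^0·-1^1 = -1.
(a,b)_31: α=0, u≡9; β=1, v≡11 (mod 31); (9|31)=+1, (11|31)=-1; sign (−1)^0·+1^1·-1^0 = +1.
(a,b)_∞: sgn(60610)=+, sgn(527)=+, so +1.
(a,b)_19: α=1, u≡5; β=0, v≡2 (mod 19); (5|19)=+1, (2|19)=-1; sign (−1)^0·+1^0·-1^1 = -1.
(a,b)_3: α=-2, u≡1; β=-2, v≡2 (mod 3); (1|3)=+1, (2|3)=-1; sign (−1)^0·+1^-2·-1^-2 = +1.
(a,b)_2: α=3, β=2; u≡1, v≡7 (mod 8); ε(u)ε(v)=0·1, αω(v)=3·0, βω(u)=2·0; sum ≡ 0  ⇒  +1.
(a,b)_7: α=2, u≡1; β=0, v≡4 (mod 7); (1|7)=+1, (4|7)=+1; sign (−1)^0·+1^0·+1^2 = +1.
(a,b)_17: α=0, u≡5; β=1, v≡10 (mod 17); (5|17)=-1, (10|17)=-1; sign (−1)^0·-1^1·-1^0 = -1.
(a,b)_29: α=1, u≡21; β=0, v≡28 (mod 29); (21|29)=-1, (28|29)=+1; sign (−1)^0·-1^0·+1^1 = +1.
Ram(60610, 527) = {5, 11, 17, 19}; no ℚ_5-point on the conic.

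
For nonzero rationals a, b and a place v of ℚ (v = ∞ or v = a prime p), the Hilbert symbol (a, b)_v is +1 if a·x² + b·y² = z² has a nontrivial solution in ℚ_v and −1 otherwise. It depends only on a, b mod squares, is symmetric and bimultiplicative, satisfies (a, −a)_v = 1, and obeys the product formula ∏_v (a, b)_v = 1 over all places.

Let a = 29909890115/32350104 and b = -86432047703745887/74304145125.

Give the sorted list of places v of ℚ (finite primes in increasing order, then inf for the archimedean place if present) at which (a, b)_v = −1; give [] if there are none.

[2, 3, 7, 13]

Mod squares: a ≡ 210, b ≡ -715. Check v ∈ {∞, 2, 3, 5, 7, 11, 13, 23, 29, 31, 41, 43}.
v=7: a=7^1·(≡4), b=7^-2·(≡5) mod 7; (4|7)=+1, (5|7)=-1; (−1)^{1·-2·3}·(+1)^-2·(-1)^1 = -1.
v=∞: 210 > 0 and -715 < 0  ⇒  (a,b)_∞ = +1.
v=2: v_2(a)=-3, v_2(b)=0; units ≡ 1, 5 (mod 8); ε·ε+αω+βω = 0·0+-3·1+0·0 ≡ 1  ⇒  (a,b)_2 = -1.
v=31: a=31^2·(≡24), b=31^2·(≡26) mod 31; (24|31)=-1, (26|31)=-1; (−1)^{2·2·15}·(-1)^2·(-1)^2 = +1.
v=43: a=43^-2·(≡1), b=43^-2·(≡17) mod 43; (1|43)=+1, (17|43)=+1; (−1)^{-2·-2·21}·(+1)^-2·(+1)^-2 = +1.
v=3: a=3^-7·(≡1), b=3^-8·(≡2) mod 3; (1|3)=+1, (2|3)=-1; (−1)^{-7·-8·1}·(+1)^-8·(-1)^-7 = -1.
v=13: a=13^0·(≡2), b=13^1·(≡9) mod 13; (2|13)=-1, (9|13)=+1; (−1)^{0·1·6}·(-1)^1·(+1)^0 = -1.
v=29: a=29^0·(≡22), b=29^4·(≡14) mod 29; (22|29)=+1, (14|29)=-1; (−1)^{0·4·14}·(+1)^4·(-1)^0 = +1.
v=5: a=5^1·(≡2), b=5^-3·(≡3) mod 5; (2|5)=-1, (3|5)=-1; (−1)^{1·-3·2}·(-1)^-3·(-1)^1 = +1.
v=23: a=23^2·(≡3), b=23^2·(≡17) mod 23; (3|23)=+1, (17|23)=-1; (−1)^{2·2·11}·(+1)^2·(-1)^2 = +1.
v=11: a=11^0·(≡1), b=11^1·(≡4) mod 11; (1|11)=+1, (4|11)=+1; (−1)^{0·1·5}·(+1)^1·(+1)^0 = +1.
v=41: a=41^2·(≡20), b=41^2·(≡21) mod 41; (20|41)=+1, (21|41)=+1; (−1)^{2·2·20}·(+1)^2·(+1)^2 = +1.
|Ram(210, -715)| = 4, even; anisotropic at {2, 3, 7, 13}.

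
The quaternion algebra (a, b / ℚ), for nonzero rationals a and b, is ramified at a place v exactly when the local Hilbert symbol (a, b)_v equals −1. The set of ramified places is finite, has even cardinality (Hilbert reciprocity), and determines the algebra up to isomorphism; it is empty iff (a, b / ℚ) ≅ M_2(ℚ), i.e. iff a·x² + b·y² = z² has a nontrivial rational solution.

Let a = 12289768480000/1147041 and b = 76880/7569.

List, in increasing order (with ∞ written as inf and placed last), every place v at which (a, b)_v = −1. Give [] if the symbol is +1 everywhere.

[5, 23]

(a, b) ≡ (253, 5) mod (ℚ^×)²; places V = {2, 3, 5, 7, 11, 17, 19, 23, 29, 31, ∞}.
(a,b)_29: α=2, u≡21; β=-2, v≡13 (mod 29); (21|29)=-1, (13|29)=+1; sign (−1)^0·-1^-2·+1^2 = +1.
(a,b)_17: α=-2, u≡15; β=0, v≡10 (mod 17); (15|17)=+1, (10|17)=-1; sign (−1)^0·+1^0·-1^-2 = +1.
(a,b)_11: α=1, u≡1; β=0, v≡1 (mod 11); (1|11)=+1, (1|11)=+1; sign (−1)^0·+1^0·+1^1 = +1.
(a,b)_7: α=-2, u≡4; β=0, v≡3 (mod 7); (4|7)=+1, (3|7)=-1; sign (−1)^0·+1^0·-1^-2 = +1.
(a,b)_31: α=0, u≡19; β=2, v≡16 (mod 31); (19|31)=+1, (16|31)=+1; sign (−1)^0·+1^2·+1^0 = +1.
(a,b)_19: α=2, u≡1; β=0, v≡9 (mod 19); (1|19)=+1, (9|19)=+1; sign (−1)^0·+1^0·+1^2 = +1.
(a,b)_5: α=4, u≡3; β=1, v≡4 (mod 5); (3|5)=-1, (4|5)=+1; sign (−1)^0·-1^1·+1^4 = -1.
(a,b)_3: α=-4, u≡1; β=-2, v≡2 (mod 3); (1|3)=+1, (2|3)=-1; sign (−1)^0·+1^-2·-1^-4 = +1.
(a,b)_2: α=8, β=4; u≡5, v≡5 (mod 8); ε(u)ε(v)=0·0, αω(v)=8·1, βω(u)=4·1; sum ≡ 0  ⇒  +1.
(a,b)_∞: sgn(253)=+, sgn(5)=+, so +1.
(a,b)_23: α=1, u≡5; β=0, v≡7 (mod 23); (5|23)=-1, (7|23)=-1; sign (−1)^0·-1^0·-1^1 = -1.
Ram(253, 5) = {5, 23}; no ℚ_5-point on the conic.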